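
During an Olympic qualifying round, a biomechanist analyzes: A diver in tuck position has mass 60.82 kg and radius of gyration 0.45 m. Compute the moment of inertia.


I = m * k^2
I = 60.82 * 0.45^2
I = 60.82 * 0.2025 = 12.3161 kg*m^2

12.3161 kg*m^2


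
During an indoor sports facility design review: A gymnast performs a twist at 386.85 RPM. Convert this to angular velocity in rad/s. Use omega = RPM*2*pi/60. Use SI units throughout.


omega = RPM * 2 * pi / 60
omega = 386.85 * 2 * 3.14159 / 60
omega = 2430.6502 / 60 = 40.5108 rad/s

40.5108 rad/s


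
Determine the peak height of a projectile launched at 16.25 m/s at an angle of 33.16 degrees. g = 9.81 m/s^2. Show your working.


H = (v*sin(theta))^2 / (2*g)
vy = v*sin(theta) = 16.25 * sin(33.16 deg) = 8.8884 m/s
H = vy^2 / (2*g) = 79.0038 / (2*9.81)
H = 79.0038 / 19.62 = 4.0267 m

4.0267 m


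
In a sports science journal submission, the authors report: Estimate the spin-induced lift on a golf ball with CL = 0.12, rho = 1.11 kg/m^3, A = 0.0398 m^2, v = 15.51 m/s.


FM = 0.5 * CL * rho * A * v^2
FM = 0.5 * 0.12 * 1.11 * 0.0398 * 15.51^2
v^2 = 240.5601
FM = 0.5 * 0.12 * 1.11 * 0.0398 * 240.5601 = 0.6376 N

0.6376 N


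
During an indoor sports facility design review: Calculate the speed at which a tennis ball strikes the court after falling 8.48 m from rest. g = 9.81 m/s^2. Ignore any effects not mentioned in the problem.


v = sqrt(2 * g * h)
v = sqrt(2 * 9.81 * 8.48)
v = sqrt(166.3776) = 12.8987 m/s

12.8987 m/s


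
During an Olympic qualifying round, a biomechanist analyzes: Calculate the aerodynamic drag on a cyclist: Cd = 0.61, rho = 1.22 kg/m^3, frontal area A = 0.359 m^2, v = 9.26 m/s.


Fd = 0.5 * Cd * rho * A * v^2
Fd = 0.5 * 0.61 * 1.22 * 0.359 * 9.26^2
v^2 = 85.7476
Fd = 0.5 * 0.61 * 1.22 * 0.359 * 85.7476 = 11.4545 N

11.4545 N


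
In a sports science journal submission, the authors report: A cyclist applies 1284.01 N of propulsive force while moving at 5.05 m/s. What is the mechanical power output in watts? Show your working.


P = F * v
P = 1284.01 * 5.05
P = 6484.2505 W

6484.2505 W


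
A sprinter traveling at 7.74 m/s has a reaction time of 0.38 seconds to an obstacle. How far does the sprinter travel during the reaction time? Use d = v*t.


d = v * t
d = 7.74 * 0.38
d = 2.9412 m

2.9412 m


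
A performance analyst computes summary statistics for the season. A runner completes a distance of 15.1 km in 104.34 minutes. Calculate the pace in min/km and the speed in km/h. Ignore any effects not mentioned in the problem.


Pace = time / distance = 104.34 min / 15.1 km = 6.9099 min/km
Speed = distance / time_in_hours = 15.1 / 1.739 hr
Speed = 8.6832 km/h

6.9099 min/km, 8.6832 km/h


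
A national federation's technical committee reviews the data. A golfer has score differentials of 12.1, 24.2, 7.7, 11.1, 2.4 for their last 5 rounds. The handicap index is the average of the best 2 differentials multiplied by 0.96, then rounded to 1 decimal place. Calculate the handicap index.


All differentials: 12.1, 24.2, 7.7, 11.1, 2.4
Sorted: 2.4, 7.7, 11.1, 12.1, 24.2
Best 2: 2.4, 7.7
Average of best = 10.1 / 2 = 5.05
Raw index = 5.05 * 0.96 = 4.848
Handicap index = round(4.848, 1) = 4.8

4.8


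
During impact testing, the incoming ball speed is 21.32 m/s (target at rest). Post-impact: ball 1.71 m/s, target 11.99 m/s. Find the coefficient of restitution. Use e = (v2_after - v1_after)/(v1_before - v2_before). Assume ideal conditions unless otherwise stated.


e = (v2_after - v1_after) / (v1_before - v2_before)
Numerator = 11.99 - 1.71 = 10.28
Denominator = 21.32 - 0 = 21.32
e = 10.28 / 21.32 = 0.4822

0.4822


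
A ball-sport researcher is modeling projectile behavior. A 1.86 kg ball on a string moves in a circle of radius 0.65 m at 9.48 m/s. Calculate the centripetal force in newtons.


Fc = m * v^2 / r
v^2 = 9.48^2 = 89.8704
Fc = 1.86 * 89.8704 / 0.65
Fc = 167.1589 / 0.65 = 257.1676 N

257.1676 N


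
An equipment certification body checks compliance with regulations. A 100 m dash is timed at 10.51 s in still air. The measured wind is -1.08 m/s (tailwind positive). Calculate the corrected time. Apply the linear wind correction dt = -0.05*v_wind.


dt = -0.05 * v_wind = -0.05 * -1.08 = 0.054 s
t_corrected = t_still + dt = 10.51 + (0.054)
t_corrected = 10.564 s

10.564 s


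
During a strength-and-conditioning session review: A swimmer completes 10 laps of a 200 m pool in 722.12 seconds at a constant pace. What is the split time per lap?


Split time = total_time / n_laps = 722.12 / 10
Split time = 72.212 s per lap

72.212 s


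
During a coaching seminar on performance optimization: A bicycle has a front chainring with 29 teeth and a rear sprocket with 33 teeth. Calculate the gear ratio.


GR = front_teeth / rear_teeth
GR = 29 / 33
GR = 0.8788

0.8788


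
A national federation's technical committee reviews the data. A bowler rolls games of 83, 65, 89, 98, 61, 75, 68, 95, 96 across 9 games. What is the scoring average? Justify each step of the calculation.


Average = sum / n
Sum = 730
Average = 730 / 9 = 81.1111

81.1111


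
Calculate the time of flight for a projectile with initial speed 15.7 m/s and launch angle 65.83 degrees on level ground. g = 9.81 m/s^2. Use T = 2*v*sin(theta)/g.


T = 2*v*sin(theta)/g
sin(theta) = sin(65.83 deg) = 0.9123
T = 2*15.7*0.9123 / 9.81
T = 28.6473 / 9.81 = 2.9202 s

2.9202 s


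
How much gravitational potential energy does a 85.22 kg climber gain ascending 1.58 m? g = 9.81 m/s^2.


PE = m * g * h
PE = 85.22 * 9.81 * 1.58
PE = 836.0082 * 1.58 = 1320.893 J

1320.893 J


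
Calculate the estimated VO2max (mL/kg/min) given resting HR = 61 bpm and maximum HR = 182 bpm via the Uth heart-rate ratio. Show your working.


VO2max = 15.3 * HRmax / HRrest
VO2max = 15.3 * 182 / 61
VO2max = 2784.6 / 61 = 45.6492 mL/kg/min

45.6492 mL/kg/min


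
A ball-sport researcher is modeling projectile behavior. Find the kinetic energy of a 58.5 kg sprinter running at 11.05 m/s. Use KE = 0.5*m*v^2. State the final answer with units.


KE = 0.5 * m * v^2
KE = 0.5 * 58.5 * 11.05^2
KE = 0.5 * 58.5 * 122.1025 = 3571.4981 J

3571.4981 J


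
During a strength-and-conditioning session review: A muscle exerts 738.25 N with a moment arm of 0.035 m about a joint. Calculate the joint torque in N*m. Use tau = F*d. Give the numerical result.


tau = F * d
tau = 738.25 * 0.035
tau = 25.8388 N*m

25.8388 N*m


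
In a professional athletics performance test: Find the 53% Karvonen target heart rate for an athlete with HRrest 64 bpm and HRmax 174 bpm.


Target = HRrest + pct*(HRmax - HRrest)
Heart rate reserve = HRmax - HRrest = 174 - 64 = 110 bpm
Fraction = 53% = 0.53
Target = 64 + 0.53 * 110
Target = 64 + 58.3 = 122.3 bpm

122.3 bpm


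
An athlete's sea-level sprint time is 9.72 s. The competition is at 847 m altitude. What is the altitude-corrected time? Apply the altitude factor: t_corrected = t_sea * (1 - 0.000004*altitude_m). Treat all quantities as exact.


Correction factor = 1 - 0.000004 * 847 = 0.996612
t_corrected = t_sea * factor = 9.72 * 0.996612
t_corrected = 9.6871 s

9.6871 s


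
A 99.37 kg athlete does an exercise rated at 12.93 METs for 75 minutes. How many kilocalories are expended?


kcal = MET * mass * time_hr
Convert time: 75 min = 1.25 hr
kcal = 12.93 * 99.37 * 1.25
kcal = 1606.0676 kcal

1606.0676 kcal


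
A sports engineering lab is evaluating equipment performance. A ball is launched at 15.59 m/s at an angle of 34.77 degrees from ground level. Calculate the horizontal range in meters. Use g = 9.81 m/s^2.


R = v^2 * sin(2*theta) / g
Convert angle to radians: theta = 34.77 deg = 0.6069 rad
sin(2*theta) = sin(1.2137) = 0.9369
R = 15.59^2 * 0.9369 / 9.81
R = 243.0481 * 0.9369 / 9.81 = 23.2126 m

23.2126 m


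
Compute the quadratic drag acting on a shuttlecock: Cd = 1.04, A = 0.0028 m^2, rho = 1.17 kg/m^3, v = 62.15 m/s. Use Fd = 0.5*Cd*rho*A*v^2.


Fd = 0.5 * Cd * rho * A * v^2
Fd = 0.5 * 1.04 * 1.17 * 0.0028 * 62.15^2
v^2 = 3862.6225
Fd = 0.5 * 1.04 * 1.17 * 0.0028 * 3862.6225 = 6.5801 N

6.5801 N


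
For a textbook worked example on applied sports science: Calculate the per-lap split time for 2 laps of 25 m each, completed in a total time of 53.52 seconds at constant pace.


Split time = total_time / n_laps = 53.52 / 2
Split time = 26.76 s per lap

26.76 s


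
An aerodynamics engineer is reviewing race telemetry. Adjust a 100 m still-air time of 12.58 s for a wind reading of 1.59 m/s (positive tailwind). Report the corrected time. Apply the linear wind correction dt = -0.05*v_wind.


dt = -0.05 * v_wind = -0.05 * 1.59 = -0.0795 s
t_corrected = t_still + dt = 12.58 + (-0.0795)
t_corrected = 12.5005 s

12.5005 s


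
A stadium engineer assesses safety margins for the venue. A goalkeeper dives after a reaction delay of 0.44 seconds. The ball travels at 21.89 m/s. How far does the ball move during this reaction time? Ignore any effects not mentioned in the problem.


d = v * t
d = 21.89 * 0.44
d = 9.6316 m

9.6316 m


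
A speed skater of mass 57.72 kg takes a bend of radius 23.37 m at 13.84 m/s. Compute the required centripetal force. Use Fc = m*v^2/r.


Fc = m * v^2 / r
v^2 = 13.84^2 = 191.5456
Fc = 57.72 * 191.5456 / 23.37
Fc = 11056.012 / 23.37 = 473.0857 N

473.0857 N


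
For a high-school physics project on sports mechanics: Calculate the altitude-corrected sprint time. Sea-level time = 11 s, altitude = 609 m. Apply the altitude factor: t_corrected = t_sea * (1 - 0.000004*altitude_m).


Correction factor = 1 - 0.000004 * 609 = 0.997564
t_corrected = t_sea * factor = 11 * 0.997564
t_corrected = 10.9732 s

10.9732 s


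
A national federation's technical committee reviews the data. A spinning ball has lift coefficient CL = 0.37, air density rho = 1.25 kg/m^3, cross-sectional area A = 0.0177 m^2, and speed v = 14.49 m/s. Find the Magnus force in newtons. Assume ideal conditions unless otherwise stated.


FM = 0.5 * CL * rho * A * v^2
FM = 0.5 * 0.37 * 1.25 * 0.0177 * 14.49^2
v^2 = 209.9601
FM = 0.5 * 0.37 * 1.25 * 0.0177 * 209.9601 = 0.8594 N

0.8594 N


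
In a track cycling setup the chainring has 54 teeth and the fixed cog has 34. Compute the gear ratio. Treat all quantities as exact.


GR = front_teeth / rear_teeth
GR = 54 / 34
GR = 1.5882

1.5882


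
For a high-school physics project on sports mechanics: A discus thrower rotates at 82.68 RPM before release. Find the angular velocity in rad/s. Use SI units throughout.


omega = RPM * 2 * pi / 60
omega = 82.68 * 2 * 3.14159 / 60
omega = 519.4938 / 60 = 8.6582 rad/s

8.6582 rad/s


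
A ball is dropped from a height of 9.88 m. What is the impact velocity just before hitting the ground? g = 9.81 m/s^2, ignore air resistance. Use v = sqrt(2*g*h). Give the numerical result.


v = sqrt(2 * g * h)
v = sqrt(2 * 9.81 * 9.88)
v = sqrt(193.8456) = 13.9228 m/s

13.9228 m/s


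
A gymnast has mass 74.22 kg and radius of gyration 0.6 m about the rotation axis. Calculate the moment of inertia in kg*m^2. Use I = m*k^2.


I = m * k^2
I = 74.22 * 0.6^2
I = 74.22 * 0.36 = 26.7192 kg*m^2

26.7192 kg*m^2


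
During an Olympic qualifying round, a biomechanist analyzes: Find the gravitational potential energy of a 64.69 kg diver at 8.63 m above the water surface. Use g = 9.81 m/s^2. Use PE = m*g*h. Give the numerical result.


PE = m * g * h
PE = 64.69 * 9.81 * 8.63
PE = 634.6089 * 8.63 = 5476.6748 J

5476.6748 J


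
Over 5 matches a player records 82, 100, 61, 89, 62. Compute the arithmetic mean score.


Average = sum / n
Sum = 394
Average = 394 / 5 = 78.8

78.8


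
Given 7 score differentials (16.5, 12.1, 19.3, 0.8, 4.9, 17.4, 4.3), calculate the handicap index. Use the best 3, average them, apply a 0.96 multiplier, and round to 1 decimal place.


All differentials: 16.5, 12.1, 19.3, 0.8, 4.9, 17.4, 4.3
Sorted: 0.8, 4.3, 4.9, 12.1, 16.5, 17.4, 19.3
Best 3: 0.8, 4.3, 4.9
Average of best = 10 / 3 = 3.3333
Raw index = 3.3333 * 0.96 = 3.2
Handicap index = round(3.2, 1) = 3.2

3.2


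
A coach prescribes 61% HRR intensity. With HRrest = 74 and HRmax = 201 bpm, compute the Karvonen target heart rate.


Target = HRrest + pct*(HRmax - HRrest)
Heart rate reserve = HRmax - HRrest = 201 - 74 = 127 bpm
Fraction = 61% = 0.61
Target = 74 + 0.61 * 127
Target = 74 + 77.47 = 151.47 bpm

151.47 bpm


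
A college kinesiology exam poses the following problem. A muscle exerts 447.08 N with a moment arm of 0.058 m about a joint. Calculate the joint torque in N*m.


tau = F * d
tau = 447.08 * 0.058
tau = 25.9306 N*m

25.9306 N*m


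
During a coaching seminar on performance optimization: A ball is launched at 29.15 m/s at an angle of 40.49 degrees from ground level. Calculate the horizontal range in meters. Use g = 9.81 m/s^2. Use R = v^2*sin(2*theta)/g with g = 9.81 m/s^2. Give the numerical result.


R = v^2 * sin(2*theta) / g
Convert angle to radians: theta = 40.49 deg = 0.7067 rad
sin(2*theta) = sin(1.4134) = 0.9876
R = 29.15^2 * 0.9876 / 9.81
R = 849.7225 * 0.9876 / 9.81 = 85.5468 m

85.5468 m


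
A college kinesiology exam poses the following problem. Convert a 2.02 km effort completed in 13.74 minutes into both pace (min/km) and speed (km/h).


Pace = time / distance = 13.74 min / 2.02 km = 6.802 min/km
Speed = distance / time_in_hours = 2.02 / 0.229 hr
Speed = 8.821 km/h

6.802 min/km, 8.821 km/h


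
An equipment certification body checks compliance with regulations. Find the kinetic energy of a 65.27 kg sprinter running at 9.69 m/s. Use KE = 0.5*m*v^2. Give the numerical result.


KE = 0.5 * m * v^2
KE = 0.5 * 65.27 * 9.69^2
KE = 0.5 * 65.27 * 93.8961 = 3064.2992 J

3064.2992 J


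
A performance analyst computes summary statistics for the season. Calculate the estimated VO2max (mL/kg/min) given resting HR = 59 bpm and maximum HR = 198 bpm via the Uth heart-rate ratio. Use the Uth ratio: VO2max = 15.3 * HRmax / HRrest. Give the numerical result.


VO2max = 15.3 * HRmax / HRrest
VO2max = 15.3 * 198 / 59
VO2max = 3029.4 / 59 = 51.3458 mL/kg/min

51.3458 mL/kg/min


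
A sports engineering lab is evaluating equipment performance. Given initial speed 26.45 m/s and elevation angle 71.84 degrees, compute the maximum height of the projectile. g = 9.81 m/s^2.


H = (v*sin(theta))^2 / (2*g)
vy = v*sin(theta) = 26.45 * sin(71.84 deg) = 25.1325 m/s
H = vy^2 / (2*g) = 631.6437 / (2*9.81)
H = 631.6437 / 19.62 = 32.1939 m

32.1939 m


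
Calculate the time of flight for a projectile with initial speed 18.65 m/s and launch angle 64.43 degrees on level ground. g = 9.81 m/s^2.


T = 2*v*sin(theta)/g
sin(theta) = sin(64.43 deg) = 0.9021
T = 2*18.65*0.9021 / 9.81
T = 33.6468 / 9.81 = 3.4298 s

3.4298 s


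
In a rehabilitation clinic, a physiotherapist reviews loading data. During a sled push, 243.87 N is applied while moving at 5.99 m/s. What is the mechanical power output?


P = F * v
P = 243.87 * 5.99
P = 1460.7813 W

1460.7813 W


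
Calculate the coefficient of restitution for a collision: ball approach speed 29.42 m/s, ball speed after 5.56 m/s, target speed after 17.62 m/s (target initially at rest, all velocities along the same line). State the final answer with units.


e = (v2_after - v1_after) / (v1_before - v2_before)
Numerator = 17.62 - 5.56 = 12.06
Denominator = 29.42 - 0 = 29.42
e = 12.06 / 29.42 = 0.4099

0.4099


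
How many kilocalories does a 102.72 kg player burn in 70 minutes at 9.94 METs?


kcal = MET * mass * time_hr
Convert time: 70 min = 1.1667 hr
kcal = 9.94 * 102.72 * 1.1667
kcal = 1191.2096 kcal

1191.2096 kcal


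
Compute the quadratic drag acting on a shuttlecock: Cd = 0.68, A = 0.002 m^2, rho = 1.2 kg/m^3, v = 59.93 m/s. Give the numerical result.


Fd = 0.5 * Cd * rho * A * v^2
Fd = 0.5 * 0.68 * 1.2 * 0.002 * 59.93^2
v^2 = 3591.6049
Fd = 0.5 * 0.68 * 1.2 * 0.002 * 3591.6049 = 2.9307 N

2.9307 N


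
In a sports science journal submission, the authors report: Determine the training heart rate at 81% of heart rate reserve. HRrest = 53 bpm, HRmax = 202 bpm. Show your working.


Target = HRrest + pct*(HRmax - HRrest)
Heart rate reserve = HRmax - HRrest = 202 - 53 = 149 bpm
Fraction = 81% = 0.81
Target = 53 + 0.81 * 149
Target = 53 + 120.69 = 173.69 bpm

173.69 bpm


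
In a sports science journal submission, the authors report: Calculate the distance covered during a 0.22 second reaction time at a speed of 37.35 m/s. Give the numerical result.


d = v * t
d = 37.35 * 0.22
d = 8.217 m

8.217 m


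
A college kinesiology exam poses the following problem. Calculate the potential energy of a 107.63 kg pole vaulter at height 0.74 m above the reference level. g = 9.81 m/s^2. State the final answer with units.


PE = m * g * h
PE = 107.63 * 9.81 * 0.74
PE = 1055.8503 * 0.74 = 781.3292 J

781.3292 J


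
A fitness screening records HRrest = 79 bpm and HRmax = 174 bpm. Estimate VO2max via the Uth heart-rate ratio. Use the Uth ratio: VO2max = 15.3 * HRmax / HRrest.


VO2max = 15.3 * HRmax / HRrest
VO2max = 15.3 * 174 / 79
VO2max = 2662.2 / 79 = 33.6987 mL/kg/min

33.6987 mL/kg/min


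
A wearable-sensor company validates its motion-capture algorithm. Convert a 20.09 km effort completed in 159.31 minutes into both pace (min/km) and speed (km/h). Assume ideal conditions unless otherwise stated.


Pace = time / distance = 159.31 min / 20.09 km = 7.9298 min/km
Speed = distance / time_in_hours = 20.09 / 2.6552 hr
Speed = 7.5664 km/h

7.9298 min/km, 7.5664 km/h


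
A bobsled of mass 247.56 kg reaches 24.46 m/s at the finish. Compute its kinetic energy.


KE = 0.5 * m * v^2
KE = 0.5 * 247.56 * 24.46^2
KE = 0.5 * 247.56 * 598.2916 = 74056.5342 J

74056.5342 J


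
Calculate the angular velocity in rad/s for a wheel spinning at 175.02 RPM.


omega = RPM * 2 * pi / 60
omega = 175.02 * 2 * 3.14159 / 60
omega = 1099.6831 / 60 = 18.3281 rad/s

18.3281 rad/s


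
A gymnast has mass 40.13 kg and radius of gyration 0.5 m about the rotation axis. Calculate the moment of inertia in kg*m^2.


I = m * k^2
I = 40.13 * 0.5^2
I = 40.13 * 0.25 = 10.0325 kg*m^2

10.0325 kg*m^2


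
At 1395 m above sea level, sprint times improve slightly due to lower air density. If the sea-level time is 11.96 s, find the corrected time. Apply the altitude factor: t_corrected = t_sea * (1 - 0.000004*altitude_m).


Correction factor = 1 - 0.000004 * 1395 = 0.99442
t_corrected = t_sea * factor = 11.96 * 0.99442
t_corrected = 11.8933 s

11.8933 s


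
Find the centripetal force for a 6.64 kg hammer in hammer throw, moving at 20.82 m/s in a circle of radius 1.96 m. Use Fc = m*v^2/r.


Fc = m * v^2 / r
v^2 = 20.82^2 = 433.4724
Fc = 6.64 * 433.4724 / 1.96
Fc = 2878.2567 / 1.96 = 1468.4983 N

1468.4983 N


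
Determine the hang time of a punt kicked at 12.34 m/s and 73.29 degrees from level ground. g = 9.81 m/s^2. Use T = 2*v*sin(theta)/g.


T = 2*v*sin(theta)/g
sin(theta) = sin(73.29 deg) = 0.9578
T = 2*12.34*0.9578 / 9.81
T = 23.6378 / 9.81 = 2.4096 s

2.4096 s


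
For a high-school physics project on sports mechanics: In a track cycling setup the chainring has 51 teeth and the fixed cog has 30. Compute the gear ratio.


GR = front_teeth / rear_teeth
GR = 51 / 30
GR = 1.7

1.7


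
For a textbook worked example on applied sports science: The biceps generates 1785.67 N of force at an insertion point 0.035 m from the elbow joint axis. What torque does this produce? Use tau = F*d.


tau = F * d
tau = 1785.67 * 0.035
tau = 62.4985 N*m

62.4985 N*m


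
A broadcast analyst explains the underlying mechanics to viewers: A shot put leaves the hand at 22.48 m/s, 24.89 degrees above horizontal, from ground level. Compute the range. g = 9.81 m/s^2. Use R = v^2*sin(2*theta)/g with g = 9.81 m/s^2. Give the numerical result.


R = v^2 * sin(2*theta) / g
Convert angle to radians: theta = 24.89 deg = 0.4344 rad
sin(2*theta) = sin(0.8688) = 0.7636
R = 22.48^2 * 0.7636 / 9.81
R = 505.3504 * 0.7636 / 9.81 = 39.3344 m

39.3344 m


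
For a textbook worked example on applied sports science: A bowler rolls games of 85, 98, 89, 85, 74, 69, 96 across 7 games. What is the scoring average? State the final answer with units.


Average = sum / n
Sum = 596
Average = 596 / 7 = 85.1429

85.1429


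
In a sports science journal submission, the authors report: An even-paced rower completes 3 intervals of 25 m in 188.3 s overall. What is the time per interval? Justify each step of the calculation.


Split time = total_time / n_laps = 188.3 / 3
Split time = 62.7667 s per lap

62.7667 s


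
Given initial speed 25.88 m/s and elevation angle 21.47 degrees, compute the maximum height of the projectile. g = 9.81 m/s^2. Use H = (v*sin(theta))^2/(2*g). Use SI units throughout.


H = (v*sin(theta))^2 / (2*g)
vy = v*sin(theta) = 25.88 * sin(21.47 deg) = 9.4724 m/s
H = vy^2 / (2*g) = 89.7272 / (2*9.81)
H = 89.7272 / 19.62 = 4.5733 m

4.5733 m


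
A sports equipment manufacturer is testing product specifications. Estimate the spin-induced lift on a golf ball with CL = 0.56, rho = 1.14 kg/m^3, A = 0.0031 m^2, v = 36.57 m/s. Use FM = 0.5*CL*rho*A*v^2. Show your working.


FM = 0.5 * CL * rho * A * v^2
FM = 0.5 * 0.56 * 1.14 * 0.0031 * 36.57^2
v^2 = 1337.3649
FM = 0.5 * 0.56 * 1.14 * 0.0031 * 1337.3649 = 1.3233 N

1.3233 N


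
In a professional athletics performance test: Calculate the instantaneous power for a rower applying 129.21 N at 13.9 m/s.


P = F * v
P = 129.21 * 13.9
P = 1796.019 W

1796.019 W


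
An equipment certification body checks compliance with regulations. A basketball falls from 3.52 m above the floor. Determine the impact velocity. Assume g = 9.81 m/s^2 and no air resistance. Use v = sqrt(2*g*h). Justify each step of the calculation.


v = sqrt(2 * g * h)
v = sqrt(2 * 9.81 * 3.52)
v = sqrt(69.0624) = 8.3104 m/s

8.3104 m/s


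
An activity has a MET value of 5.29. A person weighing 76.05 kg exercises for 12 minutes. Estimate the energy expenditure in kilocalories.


kcal = MET * mass * time_hr
Convert time: 12 min = 0.2 hr
kcal = 5.29 * 76.05 * 0.2
kcal = 80.4609 kcal

80.4609 kcal


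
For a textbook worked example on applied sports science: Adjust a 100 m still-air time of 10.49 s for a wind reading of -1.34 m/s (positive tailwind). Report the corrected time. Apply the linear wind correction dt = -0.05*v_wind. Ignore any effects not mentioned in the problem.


dt = -0.05 * v_wind = -0.05 * -1.34 = 0.067 s
t_corrected = t_still + dt = 10.49 + (0.067)
t_corrected = 10.557 s

10.557 s


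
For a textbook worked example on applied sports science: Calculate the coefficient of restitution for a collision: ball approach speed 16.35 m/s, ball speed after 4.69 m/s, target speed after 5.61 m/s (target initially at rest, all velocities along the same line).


e = (v2_after - v1_after) / (v1_before - v2_before)
Numerator = 5.61 - 4.69 = 0.92
Denominator = 16.35 - 0 = 16.35
e = 0.92 / 16.35 = 0.0563

0.0563


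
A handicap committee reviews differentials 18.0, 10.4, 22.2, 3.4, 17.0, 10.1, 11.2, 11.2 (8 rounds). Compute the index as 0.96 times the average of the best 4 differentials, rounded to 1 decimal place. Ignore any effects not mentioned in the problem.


All differentials: 18.0, 10.4, 22.2, 3.4, 17.0, 10.1, 11.2, 11.2
Sorted: 3.4, 10.1, 10.4, 11.2, 11.2, 17.0, 18.0, 22.2
Best 4: 3.4, 10.1, 10.4, 11.2
Average of best = 35.1 / 4 = 8.775
Raw index = 8.775 * 0.96 = 8.424
Handicap index = round(8.424, 1) = 8.4

8.4


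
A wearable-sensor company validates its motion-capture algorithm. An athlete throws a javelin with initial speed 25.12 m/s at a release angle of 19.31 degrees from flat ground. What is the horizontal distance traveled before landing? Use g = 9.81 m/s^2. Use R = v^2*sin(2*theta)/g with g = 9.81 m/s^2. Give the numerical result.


R = v^2 * sin(2*theta) / g
Convert angle to radians: theta = 19.31 deg = 0.337 rad
sin(2*theta) = sin(0.674) = 0.6242
R = 25.12^2 * 0.6242 / 9.81
R = 631.0144 * 0.6242 / 9.81 = 40.1477 m

40.1477 m


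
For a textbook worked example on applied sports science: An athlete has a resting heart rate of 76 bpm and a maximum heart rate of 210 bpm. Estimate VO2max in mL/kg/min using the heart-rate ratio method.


VO2max = 15.3 * HRmax / HRrest
VO2max = 15.3 * 210 / 76
VO2max = 3213 / 76 = 42.2763 mL/kg/min

42.2763 mL/kg/min


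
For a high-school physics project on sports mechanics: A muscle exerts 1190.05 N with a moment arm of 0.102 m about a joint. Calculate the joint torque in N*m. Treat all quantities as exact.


tau = F * d
tau = 1190.05 * 0.102
tau = 121.3851 N*m

121.3851 N*m


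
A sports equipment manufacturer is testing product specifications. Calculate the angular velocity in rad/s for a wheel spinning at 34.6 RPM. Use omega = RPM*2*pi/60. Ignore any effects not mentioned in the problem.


omega = RPM * 2 * pi / 60
omega = 34.6 * 2 * 3.14159 / 60
omega = 217.3982 / 60 = 3.6233 rad/s

3.6233 rad/s


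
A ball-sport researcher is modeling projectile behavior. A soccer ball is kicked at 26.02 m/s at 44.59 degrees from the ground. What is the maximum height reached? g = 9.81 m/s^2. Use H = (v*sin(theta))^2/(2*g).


H = (v*sin(theta))^2 / (2*g)
vy = v*sin(theta) = 26.02 * sin(44.59 deg) = 18.2668 m/s
H = vy^2 / (2*g) = 333.6756 / (2*9.81)
H = 333.6756 / 19.62 = 17.0069 m

17.0069 m


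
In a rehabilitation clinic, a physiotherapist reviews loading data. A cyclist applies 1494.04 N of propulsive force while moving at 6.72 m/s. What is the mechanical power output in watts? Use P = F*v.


P = F * v
P = 1494.04 * 6.72
P = 10039.9488 W

10039.9488 W


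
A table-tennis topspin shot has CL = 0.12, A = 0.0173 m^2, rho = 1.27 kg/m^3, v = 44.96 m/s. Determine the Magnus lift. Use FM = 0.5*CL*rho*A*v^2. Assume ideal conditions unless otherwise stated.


FM = 0.5 * CL * rho * A * v^2
FM = 0.5 * 0.12 * 1.27 * 0.0173 * 44.96^2
v^2 = 2021.4016
FM = 0.5 * 0.12 * 1.27 * 0.0173 * 2021.4016 = 2.6647 N

2.6647 N


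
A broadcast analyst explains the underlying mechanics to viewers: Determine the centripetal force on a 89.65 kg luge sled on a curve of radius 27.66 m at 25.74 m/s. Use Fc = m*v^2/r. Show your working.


Fc = m * v^2 / r
v^2 = 25.74^2 = 662.5476
Fc = 89.65 * 662.5476 / 27.66
Fc = 59397.3923 / 27.66 = 2147.4111 N

2147.4111 N


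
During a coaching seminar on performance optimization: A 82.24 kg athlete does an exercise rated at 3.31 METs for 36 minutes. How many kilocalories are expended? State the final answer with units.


kcal = MET * mass * time_hr
Convert time: 36 min = 0.6 hr
kcal = 3.31 * 82.24 * 0.6
kcal = 163.3286 kcal

163.3286 kcal


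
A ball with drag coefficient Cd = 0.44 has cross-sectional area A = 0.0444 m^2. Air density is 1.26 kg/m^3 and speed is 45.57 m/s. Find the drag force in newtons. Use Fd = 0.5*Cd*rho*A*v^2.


Fd = 0.5 * Cd * rho * A * v^2
Fd = 0.5 * 0.44 * 1.26 * 0.0444 * 45.57^2
v^2 = 2076.6249
Fd = 0.5 * 0.44 * 1.26 * 0.0444 * 2076.6249 = 25.5584 N

25.5584 N


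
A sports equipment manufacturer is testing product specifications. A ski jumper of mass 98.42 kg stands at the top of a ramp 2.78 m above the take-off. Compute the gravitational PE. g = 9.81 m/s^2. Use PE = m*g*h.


PE = m * g * h
PE = 98.42 * 9.81 * 2.78
PE = 965.5002 * 2.78 = 2684.0906 J

2684.0906 J


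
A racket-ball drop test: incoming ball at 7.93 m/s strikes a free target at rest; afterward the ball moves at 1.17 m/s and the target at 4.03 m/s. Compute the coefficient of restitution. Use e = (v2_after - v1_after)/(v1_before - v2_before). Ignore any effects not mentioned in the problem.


e = (v2_after - v1_after) / (v1_before - v2_before)
Numerator = 4.03 - 1.17 = 2.86
Denominator = 7.93 - 0 = 7.93
e = 2.86 / 7.93 = 0.3607

0.3607


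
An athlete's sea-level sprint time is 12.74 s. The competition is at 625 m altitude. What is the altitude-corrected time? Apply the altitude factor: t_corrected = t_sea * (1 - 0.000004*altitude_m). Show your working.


Correction factor = 1 - 0.000004 * 625 = 0.9975
t_corrected = t_sea * factor = 12.74 * 0.9975
t_corrected = 12.7082 s

12.7082 s


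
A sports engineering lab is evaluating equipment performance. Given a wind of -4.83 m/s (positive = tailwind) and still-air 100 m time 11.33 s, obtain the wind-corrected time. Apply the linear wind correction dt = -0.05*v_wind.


dt = -0.05 * v_wind = -0.05 * -4.83 = 0.2415 s
t_corrected = t_still + dt = 11.33 + (0.2415)
t_corrected = 11.5715 s

11.5715 s


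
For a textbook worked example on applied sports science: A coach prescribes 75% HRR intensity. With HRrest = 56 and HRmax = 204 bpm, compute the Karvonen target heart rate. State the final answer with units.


Target = HRrest + pct*(HRmax - HRrest)
Heart rate reserve = HRmax - HRrest = 204 - 56 = 148 bpm
Fraction = 75% = 0.75
Target = 56 + 0.75 * 148
Target = 56 + 111 = 167 bpm

167 bpm


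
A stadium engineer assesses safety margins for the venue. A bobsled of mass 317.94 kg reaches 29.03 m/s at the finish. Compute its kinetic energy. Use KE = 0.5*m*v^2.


KE = 0.5 * m * v^2
KE = 0.5 * 317.94 * 29.03^2
KE = 0.5 * 317.94 * 842.7409 = 133970.5209 J

133970.5209 J


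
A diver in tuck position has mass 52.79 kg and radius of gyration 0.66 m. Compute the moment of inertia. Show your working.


I = m * k^2
I = 52.79 * 0.66^2
I = 52.79 * 0.4356 = 22.9953 kg*m^2

22.9953 kg*m^2


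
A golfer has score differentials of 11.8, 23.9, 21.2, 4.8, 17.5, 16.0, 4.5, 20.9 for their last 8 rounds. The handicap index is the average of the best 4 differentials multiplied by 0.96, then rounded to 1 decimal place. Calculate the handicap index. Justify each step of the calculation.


All differentials: 11.8, 23.9, 21.2, 4.8, 17.5, 16.0, 4.5, 20.9
Sorted: 4.5, 4.8, 11.8, 16.0, 17.5, 20.9, 21.2, 23.9
Best 4: 4.5, 4.8, 11.8, 16.0
Average of best = 37.1 / 4 = 9.275
Raw index = 9.275 * 0.96 = 8.904
Handicap index = round(8.904, 1) = 8.9

8.9


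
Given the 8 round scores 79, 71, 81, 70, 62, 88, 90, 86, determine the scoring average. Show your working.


Average = sum / n
Sum = 627
Average = 627 / 8 = 78.375

78.375


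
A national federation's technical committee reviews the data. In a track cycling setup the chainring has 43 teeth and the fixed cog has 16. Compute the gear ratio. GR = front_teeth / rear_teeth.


GR = front_teeth / rear_teeth
GR = 43 / 16
GR = 2.6875

2.6875


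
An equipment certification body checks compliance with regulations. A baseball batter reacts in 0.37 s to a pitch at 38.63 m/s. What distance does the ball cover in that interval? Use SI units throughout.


d = v * t
d = 38.63 * 0.37
d = 14.2931 m

14.2931 m


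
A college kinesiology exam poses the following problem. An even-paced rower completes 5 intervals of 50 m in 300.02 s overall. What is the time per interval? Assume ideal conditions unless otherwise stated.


Split time = total_time / n_laps = 300.02 / 5
Split time = 60.004 s per lap

60.004 s


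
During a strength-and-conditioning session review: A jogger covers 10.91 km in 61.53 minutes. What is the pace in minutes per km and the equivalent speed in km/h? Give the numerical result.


Pace = time / distance = 61.53 min / 10.91 km = 5.6398 min/km
Speed = distance / time_in_hours = 10.91 / 1.0255 hr
Speed = 10.6387 km/h

5.6398 min/km, 10.6387 km/h


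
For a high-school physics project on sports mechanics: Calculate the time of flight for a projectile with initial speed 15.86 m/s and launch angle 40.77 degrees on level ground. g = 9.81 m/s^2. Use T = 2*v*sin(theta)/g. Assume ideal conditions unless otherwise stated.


T = 2*v*sin(theta)/g
sin(theta) = sin(40.77 deg) = 0.653
T = 2*15.86*0.653 / 9.81
T = 20.7139 / 9.81 = 2.1115 s

2.1115 s


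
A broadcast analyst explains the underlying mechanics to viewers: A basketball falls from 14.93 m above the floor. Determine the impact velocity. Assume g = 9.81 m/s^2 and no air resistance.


v = sqrt(2 * g * h)
v = sqrt(2 * 9.81 * 14.93)
v = sqrt(292.9266) = 17.1151 m/s

17.1151 m/s


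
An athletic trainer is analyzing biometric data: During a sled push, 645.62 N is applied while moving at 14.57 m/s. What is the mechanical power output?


P = F * v
P = 645.62 * 14.57
P = 9406.6834 W

9406.6834 W


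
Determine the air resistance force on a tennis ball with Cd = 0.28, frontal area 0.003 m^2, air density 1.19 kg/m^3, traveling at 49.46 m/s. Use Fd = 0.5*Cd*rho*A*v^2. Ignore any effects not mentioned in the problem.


Fd = 0.5 * Cd * rho * A * v^2
Fd = 0.5 * 0.28 * 1.19 * 0.003 * 49.46^2
v^2 = 2446.2916
Fd = 0.5 * 0.28 * 1.19 * 0.003 * 2446.2916 = 1.2227 N

1.2227 N


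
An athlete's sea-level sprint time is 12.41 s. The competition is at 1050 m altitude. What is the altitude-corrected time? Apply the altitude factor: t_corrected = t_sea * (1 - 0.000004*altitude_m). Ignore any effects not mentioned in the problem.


Correction factor = 1 - 0.000004 * 1050 = 0.9958
t_corrected = t_sea * factor = 12.41 * 0.9958
t_corrected = 12.3579 s

12.3579 s


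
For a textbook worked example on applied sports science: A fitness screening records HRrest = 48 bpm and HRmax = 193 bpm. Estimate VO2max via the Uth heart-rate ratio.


VO2max = 15.3 * HRmax / HRrest
VO2max = 15.3 * 193 / 48
VO2max = 2952.9 / 48 = 61.5188 mL/kg/min

61.5188 mL/kg/min


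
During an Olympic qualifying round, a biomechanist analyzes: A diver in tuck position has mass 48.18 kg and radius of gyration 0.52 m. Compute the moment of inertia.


I = m * k^2
I = 48.18 * 0.52^2
I = 48.18 * 0.2704 = 13.0279 kg*m^2

13.0279 kg*m^2


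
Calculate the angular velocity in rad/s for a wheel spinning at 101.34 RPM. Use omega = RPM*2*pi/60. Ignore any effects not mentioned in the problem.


omega = RPM * 2 * pi / 60
omega = 101.34 * 2 * 3.14159 / 60
omega = 636.738 / 60 = 10.6123 rad/s

10.6123 rad/s


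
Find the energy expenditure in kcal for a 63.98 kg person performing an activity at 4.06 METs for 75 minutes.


kcal = MET * mass * time_hr
Convert time: 75 min = 1.25 hr
kcal = 4.06 * 63.98 * 1.25
kcal = 324.6985 kcal

324.6985 kcal


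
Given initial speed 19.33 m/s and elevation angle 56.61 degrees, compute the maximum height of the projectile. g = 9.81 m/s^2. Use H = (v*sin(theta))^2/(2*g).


H = (v*sin(theta))^2 / (2*g)
vy = v*sin(theta) = 19.33 * sin(56.61 deg) = 16.1395 m/s
H = vy^2 / (2*g) = 260.4824 / (2*9.81)
H = 260.4824 / 19.62 = 13.2764 m

13.2764 m


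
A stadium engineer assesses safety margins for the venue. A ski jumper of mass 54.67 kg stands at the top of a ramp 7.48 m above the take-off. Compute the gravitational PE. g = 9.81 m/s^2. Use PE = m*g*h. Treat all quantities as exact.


PE = m * g * h
PE = 54.67 * 9.81 * 7.48
PE = 536.3127 * 7.48 = 4011.619 J

4011.619 J


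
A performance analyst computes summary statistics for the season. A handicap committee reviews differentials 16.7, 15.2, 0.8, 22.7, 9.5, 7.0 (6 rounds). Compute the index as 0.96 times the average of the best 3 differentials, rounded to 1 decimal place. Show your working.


All differentials: 16.7, 15.2, 0.8, 22.7, 9.5, 7.0
Sorted: 0.8, 7.0, 9.5, 15.2, 16.7, 22.7
Best 3: 0.8, 7.0, 9.5
Average of best = 17.3 / 3 = 5.7667
Raw index = 5.7667 * 0.96 = 5.536
Handicap index = round(5.536, 1) = 5.5

5.5


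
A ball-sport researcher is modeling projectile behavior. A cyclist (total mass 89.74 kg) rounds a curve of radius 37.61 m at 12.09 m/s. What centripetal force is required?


Fc = m * v^2 / r
v^2 = 12.09^2 = 146.1681
Fc = 89.74 * 146.1681 / 37.61
Fc = 13117.1253 / 37.61 = 348.767 N

348.767 N


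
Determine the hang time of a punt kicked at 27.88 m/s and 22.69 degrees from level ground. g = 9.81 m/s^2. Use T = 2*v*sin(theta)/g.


T = 2*v*sin(theta)/g
sin(theta) = sin(22.69 deg) = 0.3857
T = 2*27.88*0.3857 / 9.81
T = 21.5091 / 9.81 = 2.1926 s

2.1926 s


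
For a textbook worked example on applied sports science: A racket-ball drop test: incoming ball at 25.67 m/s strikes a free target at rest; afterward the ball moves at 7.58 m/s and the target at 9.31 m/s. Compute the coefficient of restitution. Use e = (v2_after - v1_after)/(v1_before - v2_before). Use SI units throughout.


e = (v2_after - v1_after) / (v1_before - v2_before)
Numerator = 9.31 - 7.58 = 1.73
Denominator = 25.67 - 0 = 25.67
e = 1.73 / 25.67 = 0.0674

0.0674


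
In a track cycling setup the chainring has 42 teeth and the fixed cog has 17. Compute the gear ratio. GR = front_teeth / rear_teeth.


GR = front_teeth / rear_teeth
GR = 42 / 17
GR = 2.4706

2.4706


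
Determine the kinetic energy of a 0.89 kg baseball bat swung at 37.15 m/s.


KE = 0.5 * m * v^2
KE = 0.5 * 0.89 * 37.15^2
KE = 0.5 * 0.89 * 1380.1225 = 614.1545 J

614.1545 J


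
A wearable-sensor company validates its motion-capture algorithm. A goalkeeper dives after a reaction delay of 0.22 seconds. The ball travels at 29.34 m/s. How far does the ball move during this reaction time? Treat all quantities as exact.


d = v * t
d = 29.34 * 0.22
d = 6.4548 m

6.4548 m


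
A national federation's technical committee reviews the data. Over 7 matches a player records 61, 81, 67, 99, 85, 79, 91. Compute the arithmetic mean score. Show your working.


Average = sum / n
Sum = 563
Average = 563 / 7 = 80.4286

80.4286


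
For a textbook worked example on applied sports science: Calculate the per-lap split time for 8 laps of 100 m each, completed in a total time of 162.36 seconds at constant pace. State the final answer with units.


Split time = total_time / n_laps = 162.36 / 8
Split time = 20.295 s per lap

20.295 s


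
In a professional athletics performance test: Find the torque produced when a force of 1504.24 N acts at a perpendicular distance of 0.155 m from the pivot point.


tau = F * d
tau = 1504.24 * 0.155
tau = 233.1572 N*m

233.1572 N*m


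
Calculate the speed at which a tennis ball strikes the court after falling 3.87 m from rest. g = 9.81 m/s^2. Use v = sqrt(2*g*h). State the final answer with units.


v = sqrt(2 * g * h)
v = sqrt(2 * 9.81 * 3.87)
v = sqrt(75.9294) = 8.7137 m/s

8.7137 m/s


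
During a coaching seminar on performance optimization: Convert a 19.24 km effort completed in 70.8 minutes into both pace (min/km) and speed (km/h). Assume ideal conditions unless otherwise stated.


Pace = time / distance = 70.8 min / 19.24 km = 3.6798 min/km
Speed = distance / time_in_hours = 19.24 / 1.18 hr
Speed = 16.3051 km/h

3.6798 min/km, 16.3051 km/h


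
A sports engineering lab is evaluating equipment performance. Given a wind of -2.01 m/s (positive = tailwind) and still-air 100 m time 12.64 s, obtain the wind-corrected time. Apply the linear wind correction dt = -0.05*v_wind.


dt = -0.05 * v_wind = -0.05 * -2.01 = 0.1005 s
t_corrected = t_still + dt = 12.64 + (0.1005)
t_corrected = 12.7405 s

12.7405 s


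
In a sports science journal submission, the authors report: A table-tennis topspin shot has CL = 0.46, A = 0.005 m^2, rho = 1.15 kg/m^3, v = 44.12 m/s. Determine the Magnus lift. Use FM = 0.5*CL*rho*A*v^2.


FM = 0.5 * CL * rho * A * v^2
FM = 0.5 * 0.46 * 1.15 * 0.005 * 44.12^2
v^2 = 1946.5744
FM = 0.5 * 0.46 * 1.15 * 0.005 * 1946.5744 = 2.5743 N

2.5743 N


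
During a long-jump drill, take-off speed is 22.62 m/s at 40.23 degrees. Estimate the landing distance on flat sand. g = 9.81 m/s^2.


R = v^2 * sin(2*theta) / g
Convert angle to radians: theta = 40.23 deg = 0.7021 rad
sin(2*theta) = sin(1.4043) = 0.9862
R = 22.62^2 * 0.9862 / 9.81
R = 511.6644 * 0.9862 / 9.81 = 51.4361 m

51.4361 m


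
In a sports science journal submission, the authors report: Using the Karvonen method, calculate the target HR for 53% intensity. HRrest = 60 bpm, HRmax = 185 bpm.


Target = HRrest + pct*(HRmax - HRrest)
Heart rate reserve = HRmax - HRrest = 185 - 60 = 125 bpm
Fraction = 53% = 0.53
Target = 60 + 0.53 * 125
Target = 60 + 66.25 = 126.25 bpm

126.25 bpm
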